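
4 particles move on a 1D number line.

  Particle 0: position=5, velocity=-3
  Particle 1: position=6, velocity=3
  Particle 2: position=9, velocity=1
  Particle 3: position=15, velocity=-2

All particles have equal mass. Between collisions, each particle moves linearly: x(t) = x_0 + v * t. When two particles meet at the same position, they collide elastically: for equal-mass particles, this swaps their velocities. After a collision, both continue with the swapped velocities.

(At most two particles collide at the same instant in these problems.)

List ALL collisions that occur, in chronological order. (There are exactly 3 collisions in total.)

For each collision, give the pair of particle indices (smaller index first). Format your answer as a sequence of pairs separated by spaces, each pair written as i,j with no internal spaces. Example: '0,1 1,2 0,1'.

Collision at t=3/2: particles 1 and 2 swap velocities; positions: p0=1/2 p1=21/2 p2=21/2 p3=12; velocities now: v0=-3 v1=1 v2=3 v3=-2
Collision at t=9/5: particles 2 and 3 swap velocities; positions: p0=-2/5 p1=54/5 p2=57/5 p3=57/5; velocities now: v0=-3 v1=1 v2=-2 v3=3
Collision at t=2: particles 1 and 2 swap velocities; positions: p0=-1 p1=11 p2=11 p3=12; velocities now: v0=-3 v1=-2 v2=1 v3=3

Answer: 1,2 2,3 1,2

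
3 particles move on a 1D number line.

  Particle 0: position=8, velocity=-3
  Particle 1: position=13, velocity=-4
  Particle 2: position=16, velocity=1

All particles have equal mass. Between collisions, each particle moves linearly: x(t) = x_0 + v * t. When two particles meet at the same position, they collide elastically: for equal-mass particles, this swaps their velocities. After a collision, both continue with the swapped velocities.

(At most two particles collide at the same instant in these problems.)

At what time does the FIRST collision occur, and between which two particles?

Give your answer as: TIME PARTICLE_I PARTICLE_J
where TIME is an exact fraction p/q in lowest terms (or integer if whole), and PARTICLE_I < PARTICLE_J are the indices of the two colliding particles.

Pair (0,1): pos 8,13 vel -3,-4 -> gap=5, closing at 1/unit, collide at t=5
Pair (1,2): pos 13,16 vel -4,1 -> not approaching (rel speed -5 <= 0)
Earliest collision: t=5 between 0 and 1

Answer: 5 0 1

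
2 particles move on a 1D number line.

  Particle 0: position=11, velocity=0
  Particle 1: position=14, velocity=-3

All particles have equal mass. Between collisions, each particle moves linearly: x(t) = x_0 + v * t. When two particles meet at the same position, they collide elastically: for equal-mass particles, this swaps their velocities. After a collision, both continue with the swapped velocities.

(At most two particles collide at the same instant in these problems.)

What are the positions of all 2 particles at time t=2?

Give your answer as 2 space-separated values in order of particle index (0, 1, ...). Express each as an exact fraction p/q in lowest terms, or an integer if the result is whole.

Answer: 8 11

Derivation:
Collision at t=1: particles 0 and 1 swap velocities; positions: p0=11 p1=11; velocities now: v0=-3 v1=0
Advance to t=2 (no further collisions before then); velocities: v0=-3 v1=0; positions = 8 11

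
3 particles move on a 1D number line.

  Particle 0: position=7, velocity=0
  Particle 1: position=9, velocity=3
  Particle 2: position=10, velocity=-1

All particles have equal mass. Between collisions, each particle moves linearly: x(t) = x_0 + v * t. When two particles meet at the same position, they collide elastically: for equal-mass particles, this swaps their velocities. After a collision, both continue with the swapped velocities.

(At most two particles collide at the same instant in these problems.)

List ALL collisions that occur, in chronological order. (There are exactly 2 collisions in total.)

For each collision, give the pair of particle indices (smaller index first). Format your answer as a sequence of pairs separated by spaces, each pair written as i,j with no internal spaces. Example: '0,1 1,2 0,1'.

Collision at t=1/4: particles 1 and 2 swap velocities; positions: p0=7 p1=39/4 p2=39/4; velocities now: v0=0 v1=-1 v2=3
Collision at t=3: particles 0 and 1 swap velocities; positions: p0=7 p1=7 p2=18; velocities now: v0=-1 v1=0 v2=3

Answer: 1,2 0,1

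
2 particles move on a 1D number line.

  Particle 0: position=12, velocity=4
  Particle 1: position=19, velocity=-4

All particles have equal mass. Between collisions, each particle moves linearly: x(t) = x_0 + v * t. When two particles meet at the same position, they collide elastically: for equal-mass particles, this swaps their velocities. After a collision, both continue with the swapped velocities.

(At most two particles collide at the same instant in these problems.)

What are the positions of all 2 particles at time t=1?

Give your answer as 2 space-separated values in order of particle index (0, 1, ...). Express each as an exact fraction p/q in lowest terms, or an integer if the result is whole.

Answer: 15 16

Derivation:
Collision at t=7/8: particles 0 and 1 swap velocities; positions: p0=31/2 p1=31/2; velocities now: v0=-4 v1=4
Advance to t=1 (no further collisions before then); velocities: v0=-4 v1=4; positions = 15 16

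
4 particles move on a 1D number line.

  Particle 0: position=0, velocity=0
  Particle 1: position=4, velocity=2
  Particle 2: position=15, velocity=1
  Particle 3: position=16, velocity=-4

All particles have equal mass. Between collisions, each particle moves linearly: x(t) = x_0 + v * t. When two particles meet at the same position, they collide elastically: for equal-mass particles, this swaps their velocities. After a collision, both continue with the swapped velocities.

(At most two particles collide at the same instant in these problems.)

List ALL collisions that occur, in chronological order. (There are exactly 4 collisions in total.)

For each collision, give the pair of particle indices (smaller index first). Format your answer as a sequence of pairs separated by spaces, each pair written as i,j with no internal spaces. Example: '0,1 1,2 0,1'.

Collision at t=1/5: particles 2 and 3 swap velocities; positions: p0=0 p1=22/5 p2=76/5 p3=76/5; velocities now: v0=0 v1=2 v2=-4 v3=1
Collision at t=2: particles 1 and 2 swap velocities; positions: p0=0 p1=8 p2=8 p3=17; velocities now: v0=0 v1=-4 v2=2 v3=1
Collision at t=4: particles 0 and 1 swap velocities; positions: p0=0 p1=0 p2=12 p3=19; velocities now: v0=-4 v1=0 v2=2 v3=1
Collision at t=11: particles 2 and 3 swap velocities; positions: p0=-28 p1=0 p2=26 p3=26; velocities now: v0=-4 v1=0 v2=1 v3=2

Answer: 2,3 1,2 0,1 2,3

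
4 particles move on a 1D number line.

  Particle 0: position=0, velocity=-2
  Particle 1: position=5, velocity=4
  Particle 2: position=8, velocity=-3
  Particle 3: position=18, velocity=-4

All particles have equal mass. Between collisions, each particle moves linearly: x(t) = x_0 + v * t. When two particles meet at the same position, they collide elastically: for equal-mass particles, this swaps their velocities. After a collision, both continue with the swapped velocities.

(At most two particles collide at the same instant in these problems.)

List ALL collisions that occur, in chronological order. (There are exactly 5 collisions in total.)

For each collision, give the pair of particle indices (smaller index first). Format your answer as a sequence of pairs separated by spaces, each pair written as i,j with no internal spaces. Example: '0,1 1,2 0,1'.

Answer: 1,2 2,3 0,1 1,2 0,1

Derivation:
Collision at t=3/7: particles 1 and 2 swap velocities; positions: p0=-6/7 p1=47/7 p2=47/7 p3=114/7; velocities now: v0=-2 v1=-3 v2=4 v3=-4
Collision at t=13/8: particles 2 and 3 swap velocities; positions: p0=-13/4 p1=25/8 p2=23/2 p3=23/2; velocities now: v0=-2 v1=-3 v2=-4 v3=4
Collision at t=8: particles 0 and 1 swap velocities; positions: p0=-16 p1=-16 p2=-14 p3=37; velocities now: v0=-3 v1=-2 v2=-4 v3=4
Collision at t=9: particles 1 and 2 swap velocities; positions: p0=-19 p1=-18 p2=-18 p3=41; velocities now: v0=-3 v1=-4 v2=-2 v3=4
Collision at t=10: particles 0 and 1 swap velocities; positions: p0=-22 p1=-22 p2=-20 p3=45; velocities now: v0=-4 v1=-3 v2=-2 v3=4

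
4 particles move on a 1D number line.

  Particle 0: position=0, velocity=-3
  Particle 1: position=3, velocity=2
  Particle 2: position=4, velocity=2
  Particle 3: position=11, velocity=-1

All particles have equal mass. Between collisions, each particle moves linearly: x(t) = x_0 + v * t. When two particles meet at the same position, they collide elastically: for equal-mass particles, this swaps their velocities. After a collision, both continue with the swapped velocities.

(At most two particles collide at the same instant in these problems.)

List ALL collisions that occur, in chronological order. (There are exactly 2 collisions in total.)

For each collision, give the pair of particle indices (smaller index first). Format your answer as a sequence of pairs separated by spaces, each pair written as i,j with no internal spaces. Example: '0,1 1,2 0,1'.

Collision at t=7/3: particles 2 and 3 swap velocities; positions: p0=-7 p1=23/3 p2=26/3 p3=26/3; velocities now: v0=-3 v1=2 v2=-1 v3=2
Collision at t=8/3: particles 1 and 2 swap velocities; positions: p0=-8 p1=25/3 p2=25/3 p3=28/3; velocities now: v0=-3 v1=-1 v2=2 v3=2

Answer: 2,3 1,2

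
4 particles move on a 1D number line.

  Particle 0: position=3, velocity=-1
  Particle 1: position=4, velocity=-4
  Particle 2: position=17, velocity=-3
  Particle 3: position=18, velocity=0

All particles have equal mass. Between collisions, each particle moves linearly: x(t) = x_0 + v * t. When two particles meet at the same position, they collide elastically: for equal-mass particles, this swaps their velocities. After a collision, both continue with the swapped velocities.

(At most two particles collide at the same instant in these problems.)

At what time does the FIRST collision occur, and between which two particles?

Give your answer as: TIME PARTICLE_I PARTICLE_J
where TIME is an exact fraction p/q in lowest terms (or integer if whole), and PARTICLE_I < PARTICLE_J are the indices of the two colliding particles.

Pair (0,1): pos 3,4 vel -1,-4 -> gap=1, closing at 3/unit, collide at t=1/3
Pair (1,2): pos 4,17 vel -4,-3 -> not approaching (rel speed -1 <= 0)
Pair (2,3): pos 17,18 vel -3,0 -> not approaching (rel speed -3 <= 0)
Earliest collision: t=1/3 between 0 and 1

Answer: 1/3 0 1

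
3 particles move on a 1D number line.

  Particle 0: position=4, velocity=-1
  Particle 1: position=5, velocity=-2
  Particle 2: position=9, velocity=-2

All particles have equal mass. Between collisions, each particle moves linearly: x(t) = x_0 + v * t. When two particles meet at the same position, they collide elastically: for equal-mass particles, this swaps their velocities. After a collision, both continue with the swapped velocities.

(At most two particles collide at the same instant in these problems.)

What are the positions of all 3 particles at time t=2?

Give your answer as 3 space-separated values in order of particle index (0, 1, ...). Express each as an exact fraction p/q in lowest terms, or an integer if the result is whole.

Collision at t=1: particles 0 and 1 swap velocities; positions: p0=3 p1=3 p2=7; velocities now: v0=-2 v1=-1 v2=-2
Advance to t=2 (no further collisions before then); velocities: v0=-2 v1=-1 v2=-2; positions = 1 2 5

Answer: 1 2 5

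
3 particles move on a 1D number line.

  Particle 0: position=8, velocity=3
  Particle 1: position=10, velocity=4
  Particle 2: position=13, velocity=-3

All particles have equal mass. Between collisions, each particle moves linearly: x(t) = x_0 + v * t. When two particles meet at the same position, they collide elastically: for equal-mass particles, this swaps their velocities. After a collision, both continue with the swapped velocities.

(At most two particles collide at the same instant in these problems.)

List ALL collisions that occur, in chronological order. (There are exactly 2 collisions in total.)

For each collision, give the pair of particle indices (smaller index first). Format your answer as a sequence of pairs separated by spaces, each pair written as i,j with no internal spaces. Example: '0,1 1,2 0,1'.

Answer: 1,2 0,1

Derivation:
Collision at t=3/7: particles 1 and 2 swap velocities; positions: p0=65/7 p1=82/7 p2=82/7; velocities now: v0=3 v1=-3 v2=4
Collision at t=5/6: particles 0 and 1 swap velocities; positions: p0=21/2 p1=21/2 p2=40/3; velocities now: v0=-3 v1=3 v2=4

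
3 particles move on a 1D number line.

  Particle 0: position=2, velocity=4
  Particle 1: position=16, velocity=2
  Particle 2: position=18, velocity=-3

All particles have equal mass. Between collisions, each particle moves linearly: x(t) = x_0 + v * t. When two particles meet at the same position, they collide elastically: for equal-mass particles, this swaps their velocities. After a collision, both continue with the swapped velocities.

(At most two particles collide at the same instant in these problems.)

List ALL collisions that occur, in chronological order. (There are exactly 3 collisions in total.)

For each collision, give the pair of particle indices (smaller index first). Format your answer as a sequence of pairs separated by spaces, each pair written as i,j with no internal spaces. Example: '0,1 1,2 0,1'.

Answer: 1,2 0,1 1,2

Derivation:
Collision at t=2/5: particles 1 and 2 swap velocities; positions: p0=18/5 p1=84/5 p2=84/5; velocities now: v0=4 v1=-3 v2=2
Collision at t=16/7: particles 0 and 1 swap velocities; positions: p0=78/7 p1=78/7 p2=144/7; velocities now: v0=-3 v1=4 v2=2
Collision at t=7: particles 1 and 2 swap velocities; positions: p0=-3 p1=30 p2=30; velocities now: v0=-3 v1=2 v2=4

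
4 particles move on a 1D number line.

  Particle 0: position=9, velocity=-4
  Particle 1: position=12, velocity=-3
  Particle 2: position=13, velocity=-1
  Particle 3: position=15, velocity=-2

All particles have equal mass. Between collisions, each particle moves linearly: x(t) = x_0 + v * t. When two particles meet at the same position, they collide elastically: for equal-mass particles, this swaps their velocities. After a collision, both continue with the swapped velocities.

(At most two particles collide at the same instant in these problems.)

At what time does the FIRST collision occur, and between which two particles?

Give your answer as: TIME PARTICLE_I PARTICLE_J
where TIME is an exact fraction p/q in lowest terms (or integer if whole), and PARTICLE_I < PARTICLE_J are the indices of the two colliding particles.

Pair (0,1): pos 9,12 vel -4,-3 -> not approaching (rel speed -1 <= 0)
Pair (1,2): pos 12,13 vel -3,-1 -> not approaching (rel speed -2 <= 0)
Pair (2,3): pos 13,15 vel -1,-2 -> gap=2, closing at 1/unit, collide at t=2
Earliest collision: t=2 between 2 and 3

Answer: 2 2 3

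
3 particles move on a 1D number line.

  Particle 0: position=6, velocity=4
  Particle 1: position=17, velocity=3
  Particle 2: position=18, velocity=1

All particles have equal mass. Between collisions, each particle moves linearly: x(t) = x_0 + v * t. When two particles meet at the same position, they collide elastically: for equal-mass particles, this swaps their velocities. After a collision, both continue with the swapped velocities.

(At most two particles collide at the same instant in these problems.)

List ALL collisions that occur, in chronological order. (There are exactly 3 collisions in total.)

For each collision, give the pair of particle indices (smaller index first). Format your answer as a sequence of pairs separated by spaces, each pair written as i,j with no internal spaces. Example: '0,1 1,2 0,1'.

Collision at t=1/2: particles 1 and 2 swap velocities; positions: p0=8 p1=37/2 p2=37/2; velocities now: v0=4 v1=1 v2=3
Collision at t=4: particles 0 and 1 swap velocities; positions: p0=22 p1=22 p2=29; velocities now: v0=1 v1=4 v2=3
Collision at t=11: particles 1 and 2 swap velocities; positions: p0=29 p1=50 p2=50; velocities now: v0=1 v1=3 v2=4

Answer: 1,2 0,1 1,2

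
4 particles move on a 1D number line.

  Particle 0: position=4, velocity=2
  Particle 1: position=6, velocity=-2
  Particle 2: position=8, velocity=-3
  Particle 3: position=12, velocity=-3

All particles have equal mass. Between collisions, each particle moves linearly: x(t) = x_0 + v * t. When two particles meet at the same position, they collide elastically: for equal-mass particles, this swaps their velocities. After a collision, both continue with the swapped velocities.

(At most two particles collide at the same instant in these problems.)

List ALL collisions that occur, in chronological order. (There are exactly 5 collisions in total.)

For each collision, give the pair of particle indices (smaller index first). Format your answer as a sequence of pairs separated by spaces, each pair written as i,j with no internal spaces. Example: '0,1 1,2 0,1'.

Answer: 0,1 1,2 2,3 0,1 1,2

Derivation:
Collision at t=1/2: particles 0 and 1 swap velocities; positions: p0=5 p1=5 p2=13/2 p3=21/2; velocities now: v0=-2 v1=2 v2=-3 v3=-3
Collision at t=4/5: particles 1 and 2 swap velocities; positions: p0=22/5 p1=28/5 p2=28/5 p3=48/5; velocities now: v0=-2 v1=-3 v2=2 v3=-3
Collision at t=8/5: particles 2 and 3 swap velocities; positions: p0=14/5 p1=16/5 p2=36/5 p3=36/5; velocities now: v0=-2 v1=-3 v2=-3 v3=2
Collision at t=2: particles 0 and 1 swap velocities; positions: p0=2 p1=2 p2=6 p3=8; velocities now: v0=-3 v1=-2 v2=-3 v3=2
Collision at t=6: particles 1 and 2 swap velocities; positions: p0=-10 p1=-6 p2=-6 p3=16; velocities now: v0=-3 v1=-3 v2=-2 v3=2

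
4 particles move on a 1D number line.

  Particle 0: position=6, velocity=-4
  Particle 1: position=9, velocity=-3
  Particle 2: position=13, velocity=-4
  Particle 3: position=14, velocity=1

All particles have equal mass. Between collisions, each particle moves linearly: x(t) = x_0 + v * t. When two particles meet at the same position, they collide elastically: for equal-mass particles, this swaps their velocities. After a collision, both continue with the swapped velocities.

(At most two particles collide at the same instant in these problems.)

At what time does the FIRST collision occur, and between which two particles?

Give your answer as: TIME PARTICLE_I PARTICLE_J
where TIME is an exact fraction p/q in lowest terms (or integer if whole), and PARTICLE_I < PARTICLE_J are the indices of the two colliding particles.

Pair (0,1): pos 6,9 vel -4,-3 -> not approaching (rel speed -1 <= 0)
Pair (1,2): pos 9,13 vel -3,-4 -> gap=4, closing at 1/unit, collide at t=4
Pair (2,3): pos 13,14 vel -4,1 -> not approaching (rel speed -5 <= 0)
Earliest collision: t=4 between 1 and 2

Answer: 4 1 2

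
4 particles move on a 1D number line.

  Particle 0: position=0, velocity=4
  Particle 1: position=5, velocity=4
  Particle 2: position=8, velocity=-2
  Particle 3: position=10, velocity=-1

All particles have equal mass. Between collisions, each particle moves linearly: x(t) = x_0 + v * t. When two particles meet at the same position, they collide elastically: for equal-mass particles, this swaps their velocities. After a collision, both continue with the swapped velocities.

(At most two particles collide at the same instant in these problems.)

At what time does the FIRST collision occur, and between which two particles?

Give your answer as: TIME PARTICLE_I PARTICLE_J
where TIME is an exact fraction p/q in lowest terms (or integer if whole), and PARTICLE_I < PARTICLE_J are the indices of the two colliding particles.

Pair (0,1): pos 0,5 vel 4,4 -> not approaching (rel speed 0 <= 0)
Pair (1,2): pos 5,8 vel 4,-2 -> gap=3, closing at 6/unit, collide at t=1/2
Pair (2,3): pos 8,10 vel -2,-1 -> not approaching (rel speed -1 <= 0)
Earliest collision: t=1/2 between 1 and 2

Answer: 1/2 1 2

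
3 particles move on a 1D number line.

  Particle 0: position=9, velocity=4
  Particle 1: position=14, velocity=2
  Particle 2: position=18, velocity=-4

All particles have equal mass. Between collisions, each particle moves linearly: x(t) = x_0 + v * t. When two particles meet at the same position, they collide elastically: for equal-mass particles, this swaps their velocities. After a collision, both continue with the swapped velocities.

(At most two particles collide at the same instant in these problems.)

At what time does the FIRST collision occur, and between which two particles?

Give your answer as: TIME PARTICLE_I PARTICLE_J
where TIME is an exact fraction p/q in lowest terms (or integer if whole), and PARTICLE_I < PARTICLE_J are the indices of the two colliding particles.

Answer: 2/3 1 2

Derivation:
Pair (0,1): pos 9,14 vel 4,2 -> gap=5, closing at 2/unit, collide at t=5/2
Pair (1,2): pos 14,18 vel 2,-4 -> gap=4, closing at 6/unit, collide at t=2/3
Earliest collision: t=2/3 between 1 and 2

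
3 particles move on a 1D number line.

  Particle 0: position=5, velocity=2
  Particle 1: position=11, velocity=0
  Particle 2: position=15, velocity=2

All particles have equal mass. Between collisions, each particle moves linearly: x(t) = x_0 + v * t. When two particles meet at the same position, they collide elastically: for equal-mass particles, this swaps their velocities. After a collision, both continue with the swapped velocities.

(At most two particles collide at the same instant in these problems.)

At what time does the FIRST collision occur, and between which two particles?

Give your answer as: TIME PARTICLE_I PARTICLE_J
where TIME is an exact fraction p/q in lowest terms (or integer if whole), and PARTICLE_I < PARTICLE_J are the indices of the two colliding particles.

Answer: 3 0 1

Derivation:
Pair (0,1): pos 5,11 vel 2,0 -> gap=6, closing at 2/unit, collide at t=3
Pair (1,2): pos 11,15 vel 0,2 -> not approaching (rel speed -2 <= 0)
Earliest collision: t=3 between 0 and 1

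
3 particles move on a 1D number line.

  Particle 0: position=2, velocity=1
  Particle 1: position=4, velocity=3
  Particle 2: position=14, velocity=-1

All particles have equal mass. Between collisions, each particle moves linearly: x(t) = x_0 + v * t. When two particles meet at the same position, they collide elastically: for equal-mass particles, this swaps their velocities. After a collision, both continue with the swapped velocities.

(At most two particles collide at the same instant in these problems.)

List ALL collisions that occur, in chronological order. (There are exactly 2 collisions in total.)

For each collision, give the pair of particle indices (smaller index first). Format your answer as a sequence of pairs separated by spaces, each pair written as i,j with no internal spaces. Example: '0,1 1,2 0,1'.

Collision at t=5/2: particles 1 and 2 swap velocities; positions: p0=9/2 p1=23/2 p2=23/2; velocities now: v0=1 v1=-1 v2=3
Collision at t=6: particles 0 and 1 swap velocities; positions: p0=8 p1=8 p2=22; velocities now: v0=-1 v1=1 v2=3

Answer: 1,2 0,1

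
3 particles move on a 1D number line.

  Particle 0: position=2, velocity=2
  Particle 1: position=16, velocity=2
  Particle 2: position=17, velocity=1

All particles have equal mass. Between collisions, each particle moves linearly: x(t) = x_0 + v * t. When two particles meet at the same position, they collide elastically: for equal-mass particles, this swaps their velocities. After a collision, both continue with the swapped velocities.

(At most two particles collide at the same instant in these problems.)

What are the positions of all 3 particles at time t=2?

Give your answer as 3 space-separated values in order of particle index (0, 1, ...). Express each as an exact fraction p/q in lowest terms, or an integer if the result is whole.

Collision at t=1: particles 1 and 2 swap velocities; positions: p0=4 p1=18 p2=18; velocities now: v0=2 v1=1 v2=2
Advance to t=2 (no further collisions before then); velocities: v0=2 v1=1 v2=2; positions = 6 19 20

Answer: 6 19 20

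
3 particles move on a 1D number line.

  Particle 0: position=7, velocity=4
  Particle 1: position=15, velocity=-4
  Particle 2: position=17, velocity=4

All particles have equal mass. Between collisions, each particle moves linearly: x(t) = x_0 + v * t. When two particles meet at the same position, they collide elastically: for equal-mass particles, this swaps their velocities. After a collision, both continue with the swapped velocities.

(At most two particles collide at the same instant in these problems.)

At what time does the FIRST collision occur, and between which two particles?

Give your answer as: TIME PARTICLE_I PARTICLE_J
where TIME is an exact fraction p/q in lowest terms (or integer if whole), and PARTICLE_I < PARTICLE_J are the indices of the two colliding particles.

Pair (0,1): pos 7,15 vel 4,-4 -> gap=8, closing at 8/unit, collide at t=1
Pair (1,2): pos 15,17 vel -4,4 -> not approaching (rel speed -8 <= 0)
Earliest collision: t=1 between 0 and 1

Answer: 1 0 1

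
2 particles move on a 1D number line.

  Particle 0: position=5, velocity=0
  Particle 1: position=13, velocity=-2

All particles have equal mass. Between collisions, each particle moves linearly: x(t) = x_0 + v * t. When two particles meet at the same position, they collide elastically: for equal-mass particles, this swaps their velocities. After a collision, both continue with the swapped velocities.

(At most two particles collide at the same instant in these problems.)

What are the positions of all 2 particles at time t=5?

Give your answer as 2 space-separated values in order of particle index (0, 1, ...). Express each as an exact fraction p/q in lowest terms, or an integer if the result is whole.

Answer: 3 5

Derivation:
Collision at t=4: particles 0 and 1 swap velocities; positions: p0=5 p1=5; velocities now: v0=-2 v1=0
Advance to t=5 (no further collisions before then); velocities: v0=-2 v1=0; positions = 3 5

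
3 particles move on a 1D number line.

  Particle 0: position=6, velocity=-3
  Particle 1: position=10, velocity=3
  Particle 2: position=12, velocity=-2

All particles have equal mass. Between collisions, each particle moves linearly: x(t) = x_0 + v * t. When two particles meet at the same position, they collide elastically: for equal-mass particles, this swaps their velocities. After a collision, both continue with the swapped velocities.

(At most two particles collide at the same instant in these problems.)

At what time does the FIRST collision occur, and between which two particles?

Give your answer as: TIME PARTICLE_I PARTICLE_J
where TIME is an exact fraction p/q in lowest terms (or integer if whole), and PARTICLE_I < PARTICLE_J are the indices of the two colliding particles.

Answer: 2/5 1 2

Derivation:
Pair (0,1): pos 6,10 vel -3,3 -> not approaching (rel speed -6 <= 0)
Pair (1,2): pos 10,12 vel 3,-2 -> gap=2, closing at 5/unit, collide at t=2/5
Earliest collision: t=2/5 between 1 and 2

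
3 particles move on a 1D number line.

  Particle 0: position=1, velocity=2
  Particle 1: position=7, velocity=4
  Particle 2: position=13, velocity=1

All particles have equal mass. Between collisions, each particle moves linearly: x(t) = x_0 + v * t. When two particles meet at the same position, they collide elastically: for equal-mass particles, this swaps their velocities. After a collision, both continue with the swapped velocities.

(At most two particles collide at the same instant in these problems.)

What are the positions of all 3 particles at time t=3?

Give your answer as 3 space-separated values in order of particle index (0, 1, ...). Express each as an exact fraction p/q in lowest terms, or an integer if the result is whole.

Answer: 7 16 19

Derivation:
Collision at t=2: particles 1 and 2 swap velocities; positions: p0=5 p1=15 p2=15; velocities now: v0=2 v1=1 v2=4
Advance to t=3 (no further collisions before then); velocities: v0=2 v1=1 v2=4; positions = 7 16 19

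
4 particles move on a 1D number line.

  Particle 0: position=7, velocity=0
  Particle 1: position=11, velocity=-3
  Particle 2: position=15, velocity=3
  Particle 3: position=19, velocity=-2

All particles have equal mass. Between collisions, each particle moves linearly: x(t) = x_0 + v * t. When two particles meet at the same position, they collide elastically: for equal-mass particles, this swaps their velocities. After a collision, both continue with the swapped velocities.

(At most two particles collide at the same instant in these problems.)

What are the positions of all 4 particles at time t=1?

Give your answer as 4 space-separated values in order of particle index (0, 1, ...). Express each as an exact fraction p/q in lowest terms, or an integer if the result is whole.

Collision at t=4/5: particles 2 and 3 swap velocities; positions: p0=7 p1=43/5 p2=87/5 p3=87/5; velocities now: v0=0 v1=-3 v2=-2 v3=3
Advance to t=1 (no further collisions before then); velocities: v0=0 v1=-3 v2=-2 v3=3; positions = 7 8 17 18

Answer: 7 8 17 18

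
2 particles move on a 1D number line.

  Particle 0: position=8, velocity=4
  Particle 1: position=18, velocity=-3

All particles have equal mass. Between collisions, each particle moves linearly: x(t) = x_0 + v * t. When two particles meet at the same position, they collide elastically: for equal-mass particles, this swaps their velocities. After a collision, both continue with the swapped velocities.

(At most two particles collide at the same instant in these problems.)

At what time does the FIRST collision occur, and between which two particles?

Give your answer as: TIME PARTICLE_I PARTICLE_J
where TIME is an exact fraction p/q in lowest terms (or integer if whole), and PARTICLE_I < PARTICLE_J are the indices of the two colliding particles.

Answer: 10/7 0 1

Derivation:
Pair (0,1): pos 8,18 vel 4,-3 -> gap=10, closing at 7/unit, collide at t=10/7
Earliest collision: t=10/7 between 0 and 1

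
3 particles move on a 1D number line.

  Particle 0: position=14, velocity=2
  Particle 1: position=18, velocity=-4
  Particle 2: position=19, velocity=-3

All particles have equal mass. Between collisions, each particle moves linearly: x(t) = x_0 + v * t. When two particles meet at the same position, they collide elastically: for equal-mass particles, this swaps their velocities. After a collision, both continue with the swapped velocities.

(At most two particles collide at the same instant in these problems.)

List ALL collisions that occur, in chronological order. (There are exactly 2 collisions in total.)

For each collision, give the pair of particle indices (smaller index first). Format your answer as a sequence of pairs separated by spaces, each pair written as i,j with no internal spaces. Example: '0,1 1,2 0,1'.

Collision at t=2/3: particles 0 and 1 swap velocities; positions: p0=46/3 p1=46/3 p2=17; velocities now: v0=-4 v1=2 v2=-3
Collision at t=1: particles 1 and 2 swap velocities; positions: p0=14 p1=16 p2=16; velocities now: v0=-4 v1=-3 v2=2

Answer: 0,1 1,2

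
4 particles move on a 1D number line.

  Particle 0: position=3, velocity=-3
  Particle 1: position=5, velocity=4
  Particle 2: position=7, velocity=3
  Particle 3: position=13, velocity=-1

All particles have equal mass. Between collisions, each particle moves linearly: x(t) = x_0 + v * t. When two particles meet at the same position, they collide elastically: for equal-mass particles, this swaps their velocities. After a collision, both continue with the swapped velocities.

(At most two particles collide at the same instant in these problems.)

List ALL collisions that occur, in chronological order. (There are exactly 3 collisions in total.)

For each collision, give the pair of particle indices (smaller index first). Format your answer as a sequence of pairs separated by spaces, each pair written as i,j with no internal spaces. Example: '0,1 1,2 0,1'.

Collision at t=3/2: particles 2 and 3 swap velocities; positions: p0=-3/2 p1=11 p2=23/2 p3=23/2; velocities now: v0=-3 v1=4 v2=-1 v3=3
Collision at t=8/5: particles 1 and 2 swap velocities; positions: p0=-9/5 p1=57/5 p2=57/5 p3=59/5; velocities now: v0=-3 v1=-1 v2=4 v3=3
Collision at t=2: particles 2 and 3 swap velocities; positions: p0=-3 p1=11 p2=13 p3=13; velocities now: v0=-3 v1=-1 v2=3 v3=4

Answer: 2,3 1,2 2,3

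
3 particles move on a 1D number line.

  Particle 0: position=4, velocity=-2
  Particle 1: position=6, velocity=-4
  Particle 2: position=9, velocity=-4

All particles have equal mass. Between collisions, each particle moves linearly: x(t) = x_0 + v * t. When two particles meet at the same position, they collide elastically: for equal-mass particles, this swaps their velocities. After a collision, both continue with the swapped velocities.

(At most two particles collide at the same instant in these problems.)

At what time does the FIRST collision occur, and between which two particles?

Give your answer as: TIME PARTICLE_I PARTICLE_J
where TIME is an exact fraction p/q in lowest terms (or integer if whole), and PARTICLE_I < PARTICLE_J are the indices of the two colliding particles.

Pair (0,1): pos 4,6 vel -2,-4 -> gap=2, closing at 2/unit, collide at t=1
Pair (1,2): pos 6,9 vel -4,-4 -> not approaching (rel speed 0 <= 0)
Earliest collision: t=1 between 0 and 1

Answer: 1 0 1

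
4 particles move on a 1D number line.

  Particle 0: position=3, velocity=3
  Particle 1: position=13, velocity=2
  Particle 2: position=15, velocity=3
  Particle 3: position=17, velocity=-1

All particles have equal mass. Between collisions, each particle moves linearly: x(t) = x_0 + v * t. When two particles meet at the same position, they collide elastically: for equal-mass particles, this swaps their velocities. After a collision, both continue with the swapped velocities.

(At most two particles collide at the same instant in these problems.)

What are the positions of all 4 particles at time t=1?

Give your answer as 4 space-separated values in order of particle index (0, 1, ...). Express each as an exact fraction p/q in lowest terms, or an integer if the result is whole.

Answer: 6 15 16 18

Derivation:
Collision at t=1/2: particles 2 and 3 swap velocities; positions: p0=9/2 p1=14 p2=33/2 p3=33/2; velocities now: v0=3 v1=2 v2=-1 v3=3
Advance to t=1 (no further collisions before then); velocities: v0=3 v1=2 v2=-1 v3=3; positions = 6 15 16 18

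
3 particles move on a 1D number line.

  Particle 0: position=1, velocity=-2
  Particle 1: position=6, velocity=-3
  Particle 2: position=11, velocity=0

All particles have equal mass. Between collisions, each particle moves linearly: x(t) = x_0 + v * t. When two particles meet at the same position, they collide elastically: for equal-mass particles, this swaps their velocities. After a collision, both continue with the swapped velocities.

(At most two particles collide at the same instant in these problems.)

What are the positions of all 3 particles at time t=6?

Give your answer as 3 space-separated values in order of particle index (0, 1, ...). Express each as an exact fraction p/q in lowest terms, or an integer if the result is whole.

Answer: -12 -11 11

Derivation:
Collision at t=5: particles 0 and 1 swap velocities; positions: p0=-9 p1=-9 p2=11; velocities now: v0=-3 v1=-2 v2=0
Advance to t=6 (no further collisions before then); velocities: v0=-3 v1=-2 v2=0; positions = -12 -11 11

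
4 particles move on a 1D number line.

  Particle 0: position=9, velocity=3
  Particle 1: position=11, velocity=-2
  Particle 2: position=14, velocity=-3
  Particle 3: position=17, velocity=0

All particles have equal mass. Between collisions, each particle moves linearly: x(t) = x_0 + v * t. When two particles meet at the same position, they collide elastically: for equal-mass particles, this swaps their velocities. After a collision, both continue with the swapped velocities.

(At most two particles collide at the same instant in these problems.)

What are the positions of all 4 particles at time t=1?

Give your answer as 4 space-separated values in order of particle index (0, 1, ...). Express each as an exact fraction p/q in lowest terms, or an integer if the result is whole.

Answer: 9 11 12 17

Derivation:
Collision at t=2/5: particles 0 and 1 swap velocities; positions: p0=51/5 p1=51/5 p2=64/5 p3=17; velocities now: v0=-2 v1=3 v2=-3 v3=0
Collision at t=5/6: particles 1 and 2 swap velocities; positions: p0=28/3 p1=23/2 p2=23/2 p3=17; velocities now: v0=-2 v1=-3 v2=3 v3=0
Advance to t=1 (no further collisions before then); velocities: v0=-2 v1=-3 v2=3 v3=0; positions = 9 11 12 17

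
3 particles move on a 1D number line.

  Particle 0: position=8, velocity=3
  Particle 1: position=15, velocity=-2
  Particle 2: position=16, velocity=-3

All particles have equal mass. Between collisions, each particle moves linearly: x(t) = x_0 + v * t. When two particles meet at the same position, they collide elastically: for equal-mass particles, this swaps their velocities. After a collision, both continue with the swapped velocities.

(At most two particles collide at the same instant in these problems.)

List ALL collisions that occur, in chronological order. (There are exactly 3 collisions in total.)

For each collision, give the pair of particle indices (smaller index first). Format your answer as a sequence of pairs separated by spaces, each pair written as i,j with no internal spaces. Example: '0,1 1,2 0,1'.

Collision at t=1: particles 1 and 2 swap velocities; positions: p0=11 p1=13 p2=13; velocities now: v0=3 v1=-3 v2=-2
Collision at t=4/3: particles 0 and 1 swap velocities; positions: p0=12 p1=12 p2=37/3; velocities now: v0=-3 v1=3 v2=-2
Collision at t=7/5: particles 1 and 2 swap velocities; positions: p0=59/5 p1=61/5 p2=61/5; velocities now: v0=-3 v1=-2 v2=3

Answer: 1,2 0,1 1,2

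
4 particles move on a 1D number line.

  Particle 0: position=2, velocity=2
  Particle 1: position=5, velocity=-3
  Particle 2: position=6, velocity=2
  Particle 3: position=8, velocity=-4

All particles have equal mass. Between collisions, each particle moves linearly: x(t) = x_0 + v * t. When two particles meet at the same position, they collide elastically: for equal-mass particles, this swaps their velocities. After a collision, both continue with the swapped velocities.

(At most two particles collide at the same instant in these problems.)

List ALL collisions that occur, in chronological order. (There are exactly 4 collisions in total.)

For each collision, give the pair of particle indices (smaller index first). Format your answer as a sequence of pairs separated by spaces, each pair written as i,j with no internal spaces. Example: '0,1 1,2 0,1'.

Answer: 2,3 0,1 1,2 0,1

Derivation:
Collision at t=1/3: particles 2 and 3 swap velocities; positions: p0=8/3 p1=4 p2=20/3 p3=20/3; velocities now: v0=2 v1=-3 v2=-4 v3=2
Collision at t=3/5: particles 0 and 1 swap velocities; positions: p0=16/5 p1=16/5 p2=28/5 p3=36/5; velocities now: v0=-3 v1=2 v2=-4 v3=2
Collision at t=1: particles 1 and 2 swap velocities; positions: p0=2 p1=4 p2=4 p3=8; velocities now: v0=-3 v1=-4 v2=2 v3=2
Collision at t=3: particles 0 and 1 swap velocities; positions: p0=-4 p1=-4 p2=8 p3=12; velocities now: v0=-4 v1=-3 v2=2 v3=2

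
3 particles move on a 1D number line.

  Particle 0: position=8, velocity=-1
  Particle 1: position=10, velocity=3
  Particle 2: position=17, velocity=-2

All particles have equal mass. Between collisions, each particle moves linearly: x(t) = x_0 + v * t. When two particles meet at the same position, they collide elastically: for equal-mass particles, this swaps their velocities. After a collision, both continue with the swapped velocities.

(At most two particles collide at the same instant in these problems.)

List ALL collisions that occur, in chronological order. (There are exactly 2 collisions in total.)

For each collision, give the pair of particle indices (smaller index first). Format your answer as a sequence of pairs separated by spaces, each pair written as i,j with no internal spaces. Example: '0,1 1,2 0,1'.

Collision at t=7/5: particles 1 and 2 swap velocities; positions: p0=33/5 p1=71/5 p2=71/5; velocities now: v0=-1 v1=-2 v2=3
Collision at t=9: particles 0 and 1 swap velocities; positions: p0=-1 p1=-1 p2=37; velocities now: v0=-2 v1=-1 v2=3

Answer: 1,2 0,1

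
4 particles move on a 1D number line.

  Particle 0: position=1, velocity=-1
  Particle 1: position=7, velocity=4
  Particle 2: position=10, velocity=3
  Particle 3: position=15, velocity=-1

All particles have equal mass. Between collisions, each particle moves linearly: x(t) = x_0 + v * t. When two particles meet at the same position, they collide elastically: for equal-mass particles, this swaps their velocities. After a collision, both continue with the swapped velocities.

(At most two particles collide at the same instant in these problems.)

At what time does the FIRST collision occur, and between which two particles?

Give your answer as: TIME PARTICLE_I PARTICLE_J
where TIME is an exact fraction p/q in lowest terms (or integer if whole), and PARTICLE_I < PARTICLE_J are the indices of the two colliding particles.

Pair (0,1): pos 1,7 vel -1,4 -> not approaching (rel speed -5 <= 0)
Pair (1,2): pos 7,10 vel 4,3 -> gap=3, closing at 1/unit, collide at t=3
Pair (2,3): pos 10,15 vel 3,-1 -> gap=5, closing at 4/unit, collide at t=5/4
Earliest collision: t=5/4 between 2 and 3

Answer: 5/4 2 3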